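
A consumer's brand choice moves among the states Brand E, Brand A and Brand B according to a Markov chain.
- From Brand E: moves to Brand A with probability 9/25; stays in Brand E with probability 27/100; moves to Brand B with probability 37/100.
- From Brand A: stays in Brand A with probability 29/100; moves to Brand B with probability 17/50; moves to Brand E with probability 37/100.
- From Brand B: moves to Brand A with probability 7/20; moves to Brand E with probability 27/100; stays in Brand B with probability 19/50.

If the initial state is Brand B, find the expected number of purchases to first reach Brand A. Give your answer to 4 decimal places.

Let t(s) be the expected number of purchases to first reach Brand A from state s, with t(Brand A) = 0. Conditioning on the first purchase:
t(Brand E) = 1 + 0.27·t(Brand E) + 0.37·t(Brand B)
t(Brand B) = 1 + 0.27·t(Brand E) + 0.38·t(Brand B)
Solving: t(Brand E) = 2.8069, t(Brand B) = 2.8353.
Expected purchases from Brand B to Brand A: 2.8353.

2.8353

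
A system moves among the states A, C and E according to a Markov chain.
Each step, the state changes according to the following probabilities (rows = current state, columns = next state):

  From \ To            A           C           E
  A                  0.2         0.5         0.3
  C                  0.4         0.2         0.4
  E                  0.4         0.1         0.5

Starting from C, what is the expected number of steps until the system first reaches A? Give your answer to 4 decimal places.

2.5000

Let t(s) be the expected number of steps to first reach A from state s, with t(A) = 0. Conditioning on the first step:
t(C) = 1 + 0.2·t(C) + 0.4·t(E)
t(E) = 1 + 0.1·t(C) + 0.5·t(E)
Solving: t(C) = 2.5000, t(E) = 2.5000.
Expected steps from C to A: 2.5000.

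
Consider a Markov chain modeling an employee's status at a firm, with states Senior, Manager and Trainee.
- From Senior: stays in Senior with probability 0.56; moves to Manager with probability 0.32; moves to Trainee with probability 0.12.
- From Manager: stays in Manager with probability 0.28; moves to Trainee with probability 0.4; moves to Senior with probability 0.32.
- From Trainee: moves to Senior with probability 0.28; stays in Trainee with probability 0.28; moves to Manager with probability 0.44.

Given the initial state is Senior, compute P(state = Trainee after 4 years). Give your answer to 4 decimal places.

Propagate the distribution vector 4 years from Senior.
After 0 years: (1.0000, 0.0000, 0.0000)
After 1 year: (0.5600, 0.3200, 0.1200)
After 2 years: (0.4496, 0.3216, 0.2288)
After 3 years: (0.4188, 0.3346, 0.2467)
After 4 years: (0.4106, 0.3362, 0.2532)
P(in Trainee after 4 years) = 0.2532

0.2532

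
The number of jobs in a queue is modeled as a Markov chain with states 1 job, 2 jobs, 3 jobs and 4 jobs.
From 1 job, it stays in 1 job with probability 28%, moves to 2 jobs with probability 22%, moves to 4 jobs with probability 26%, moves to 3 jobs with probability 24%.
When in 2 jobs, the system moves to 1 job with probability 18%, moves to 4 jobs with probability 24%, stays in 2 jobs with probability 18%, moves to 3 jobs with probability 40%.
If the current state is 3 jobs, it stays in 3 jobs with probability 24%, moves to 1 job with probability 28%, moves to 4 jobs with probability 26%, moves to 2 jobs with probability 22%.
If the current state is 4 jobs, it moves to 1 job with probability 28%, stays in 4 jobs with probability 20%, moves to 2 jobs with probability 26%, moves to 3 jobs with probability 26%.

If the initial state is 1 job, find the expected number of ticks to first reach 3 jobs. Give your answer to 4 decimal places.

Let t(s) be the expected number of ticks to first reach 3 jobs from state s, with t(3 jobs) = 0. Conditioning on the first tick:
t(1 job) = 1 + 0.28·t(1 job) + 0.22·t(2 jobs) + 0.26·t(4 jobs)
t(2 jobs) = 1 + 0.18·t(1 job) + 0.18·t(2 jobs) + 0.24·t(4 jobs)
t(4 jobs) = 1 + 0.28·t(1 job) + 0.26·t(2 jobs) + 0.2·t(4 jobs)
Solving: t(1 job) = 3.5695, t(2 jobs) = 3.0220, t(4 jobs) = 3.4815.
Expected ticks from 1 job to 3 jobs: 3.5695.

3.5695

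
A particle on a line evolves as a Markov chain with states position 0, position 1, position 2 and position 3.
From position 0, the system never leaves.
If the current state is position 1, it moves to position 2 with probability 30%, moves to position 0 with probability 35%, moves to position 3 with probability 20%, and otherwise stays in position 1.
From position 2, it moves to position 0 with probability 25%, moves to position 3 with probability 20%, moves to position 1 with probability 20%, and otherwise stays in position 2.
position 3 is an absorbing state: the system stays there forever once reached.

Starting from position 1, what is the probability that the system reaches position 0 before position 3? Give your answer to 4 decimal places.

0.6142

Let h(s) be the probability of absorption at position 0 starting from transient state s. Then h(position 0) = 1 and h(position 3) = 0. By first-step analysis:
h(position 1) = 0.35·1 + 0.15·h(position 1) + 0.3·h(position 2) + 0.2·0
h(position 2) = 0.25·1 + 0.2·h(position 1) + 0.35·h(position 2) + 0.2·0
Solving: h(position 1) = 0.6142, h(position 2) = 0.5736.
Starting from position 1, the probability is 0.6142.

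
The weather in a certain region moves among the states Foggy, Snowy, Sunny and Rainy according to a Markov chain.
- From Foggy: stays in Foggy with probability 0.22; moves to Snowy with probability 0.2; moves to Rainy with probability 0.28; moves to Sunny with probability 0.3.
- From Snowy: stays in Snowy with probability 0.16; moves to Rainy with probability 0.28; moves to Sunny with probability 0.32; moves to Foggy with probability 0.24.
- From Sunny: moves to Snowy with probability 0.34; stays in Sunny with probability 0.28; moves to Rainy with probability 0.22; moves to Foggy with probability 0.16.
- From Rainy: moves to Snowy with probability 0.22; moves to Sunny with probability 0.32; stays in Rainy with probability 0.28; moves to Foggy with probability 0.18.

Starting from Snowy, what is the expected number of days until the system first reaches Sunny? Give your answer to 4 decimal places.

Let t(s) be the expected number of days to first reach Sunny from state s, with t(Sunny) = 0. Conditioning on the first day:
t(Foggy) = 1 + 0.22·t(Foggy) + 0.2·t(Snowy) + 0.28·t(Rainy)
t(Snowy) = 1 + 0.24·t(Foggy) + 0.16·t(Snowy) + 0.28·t(Rainy)
t(Rainy) = 1 + 0.18·t(Foggy) + 0.22·t(Snowy) + 0.28·t(Rainy)
Solving: t(Foggy) = 3.2305, t(Snowy) = 3.1683, t(Rainy) = 3.1646.
Expected days from Snowy to Sunny: 3.1683.

3.1683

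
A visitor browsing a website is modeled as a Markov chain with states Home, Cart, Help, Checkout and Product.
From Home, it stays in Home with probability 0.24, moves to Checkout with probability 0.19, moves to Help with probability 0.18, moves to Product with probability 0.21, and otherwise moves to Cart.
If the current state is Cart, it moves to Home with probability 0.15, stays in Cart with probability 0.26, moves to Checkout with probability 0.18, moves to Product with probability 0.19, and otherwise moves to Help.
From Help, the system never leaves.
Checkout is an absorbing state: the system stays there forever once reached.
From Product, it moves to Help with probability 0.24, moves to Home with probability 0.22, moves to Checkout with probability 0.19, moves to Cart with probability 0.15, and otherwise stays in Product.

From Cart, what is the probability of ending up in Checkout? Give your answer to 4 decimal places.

0.4588

Let h(s) be the probability of absorption at Checkout starting from transient state s. Then h(Checkout) = 1 and h(Help) = 0. By first-step analysis:
h(Home) = 0.24·h(Home) + 0.18·h(Cart) + 0.18·0 + 0.19·1 + 0.21·h(Product)
h(Cart) = 0.15·h(Home) + 0.26·h(Cart) + 0.22·0 + 0.18·1 + 0.19·h(Product)
h(Product) = 0.22·h(Home) + 0.15·h(Cart) + 0.24·0 + 0.19·1 + 0.2·h(Product)
Solving: h(Home) = 0.4849, h(Cart) = 0.4588, h(Product) = 0.4569.
Starting from Cart, the probability is 0.4588.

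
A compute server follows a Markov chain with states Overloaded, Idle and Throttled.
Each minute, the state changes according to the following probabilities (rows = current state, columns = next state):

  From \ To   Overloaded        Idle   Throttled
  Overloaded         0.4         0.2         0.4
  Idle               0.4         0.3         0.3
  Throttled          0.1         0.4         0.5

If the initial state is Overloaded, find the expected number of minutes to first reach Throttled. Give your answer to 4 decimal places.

2.6471

Let t(s) be the expected number of minutes to first reach Throttled from state s, with t(Throttled) = 0. Conditioning on the first minute:
t(Overloaded) = 1 + 0.4·t(Overloaded) + 0.2·t(Idle)
t(Idle) = 1 + 0.4·t(Overloaded) + 0.3·t(Idle)
Solving: t(Overloaded) = 2.6471, t(Idle) = 2.9412.
Expected minutes from Overloaded to Throttled: 2.6471.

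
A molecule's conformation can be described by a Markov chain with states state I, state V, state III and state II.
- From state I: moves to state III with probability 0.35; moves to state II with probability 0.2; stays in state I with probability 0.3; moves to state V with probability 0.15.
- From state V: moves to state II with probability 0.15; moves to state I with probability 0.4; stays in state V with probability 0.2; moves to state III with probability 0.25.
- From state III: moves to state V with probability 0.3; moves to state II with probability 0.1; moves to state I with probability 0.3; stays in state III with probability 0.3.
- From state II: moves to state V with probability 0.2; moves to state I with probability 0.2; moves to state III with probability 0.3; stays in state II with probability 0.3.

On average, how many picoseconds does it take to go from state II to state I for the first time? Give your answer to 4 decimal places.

3.6413

Let t(s) be the expected number of picoseconds to first reach state I from state s, with t(state I) = 0. Conditioning on the first picosecond:
t(state V) = 1 + 0.2·t(state V) + 0.25·t(state III) + 0.15·t(state II)
t(state III) = 1 + 0.3·t(state V) + 0.3·t(state III) + 0.1·t(state II)
t(state II) = 1 + 0.2·t(state V) + 0.3·t(state III) + 0.3·t(state II)
Solving: t(state V) = 2.9348, t(state III) = 3.2065, t(state II) = 3.6413.
Expected picoseconds from state II to state I: 3.6413.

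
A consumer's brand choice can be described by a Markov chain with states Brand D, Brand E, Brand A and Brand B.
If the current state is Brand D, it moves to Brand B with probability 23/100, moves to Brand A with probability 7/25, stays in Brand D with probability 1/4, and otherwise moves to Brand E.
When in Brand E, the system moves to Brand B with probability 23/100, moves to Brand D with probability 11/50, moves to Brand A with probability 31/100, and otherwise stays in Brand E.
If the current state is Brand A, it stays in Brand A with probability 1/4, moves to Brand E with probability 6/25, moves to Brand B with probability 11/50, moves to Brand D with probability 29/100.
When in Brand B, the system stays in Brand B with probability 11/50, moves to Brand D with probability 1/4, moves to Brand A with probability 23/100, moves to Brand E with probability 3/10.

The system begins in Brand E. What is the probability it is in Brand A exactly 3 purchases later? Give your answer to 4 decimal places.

Propagate the distribution vector 3 purchases from Brand E.
After 0 purchases: (0.0000, 1.0000, 0.0000, 0.0000)
After 1 purchase: (0.2200, 0.2400, 0.3100, 0.2300)
After 2 purchases: (0.2552, 0.2538, 0.2664, 0.2246)
After 3 purchases: (0.2530, 0.2535, 0.2684, 0.2251)
P(in Brand A after 3 purchases) = 0.2684

0.2684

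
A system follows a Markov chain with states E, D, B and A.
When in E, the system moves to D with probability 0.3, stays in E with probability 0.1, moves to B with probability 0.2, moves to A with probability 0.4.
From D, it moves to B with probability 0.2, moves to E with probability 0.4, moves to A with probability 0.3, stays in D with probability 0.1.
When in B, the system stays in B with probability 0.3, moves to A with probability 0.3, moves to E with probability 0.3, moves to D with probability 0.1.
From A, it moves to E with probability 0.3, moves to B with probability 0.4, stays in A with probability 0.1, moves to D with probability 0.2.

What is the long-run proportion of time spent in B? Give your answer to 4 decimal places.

0.2827

Let the stationary distribution be π with π = πP and π_1 + π_2 + π_3 + π_4 = 1.
π_1 = 0.1·π_1 + 0.4·π_2 + 0.3·π_3 + 0.3·π_4
π_2 = 0.3·π_1 + 0.1·π_2 + 0.1·π_3 + 0.2·π_4
π_3 = 0.2·π_1 + 0.2·π_2 + 0.3·π_3 + 0.4·π_4
Solving with the normalization constraint gives π = (0.2650, 0.1802, 0.2827, 0.2721).
So the stationary probability of B is 0.2827.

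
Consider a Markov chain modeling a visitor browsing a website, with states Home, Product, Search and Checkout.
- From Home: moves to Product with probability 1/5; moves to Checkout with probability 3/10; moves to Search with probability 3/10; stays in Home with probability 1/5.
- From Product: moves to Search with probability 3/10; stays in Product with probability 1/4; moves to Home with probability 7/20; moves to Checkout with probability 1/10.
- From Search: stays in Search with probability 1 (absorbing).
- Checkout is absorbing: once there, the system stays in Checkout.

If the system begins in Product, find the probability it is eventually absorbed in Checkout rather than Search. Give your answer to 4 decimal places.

0.3491

Let h(s) be the probability of absorption at Checkout starting from transient state s. Then h(Checkout) = 1 and h(Search) = 0. By first-step analysis:
h(Home) = 0.2·h(Home) + 0.2·h(Product) + 0.3·0 + 0.3·1
h(Product) = 0.35·h(Home) + 0.25·h(Product) + 0.3·0 + 0.1·1
Solving: h(Home) = 0.4623, h(Product) = 0.3491.
Starting from Product, the probability is 0.3491.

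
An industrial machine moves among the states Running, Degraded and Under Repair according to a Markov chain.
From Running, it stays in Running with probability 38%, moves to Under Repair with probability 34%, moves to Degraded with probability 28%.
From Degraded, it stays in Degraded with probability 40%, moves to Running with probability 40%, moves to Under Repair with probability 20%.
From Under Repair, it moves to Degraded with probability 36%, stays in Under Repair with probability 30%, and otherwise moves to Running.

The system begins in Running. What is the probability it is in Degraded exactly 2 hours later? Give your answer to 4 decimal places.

Sum over the intermediate state after 1 hour:
P = P(Running→Running)·P(Running→Degraded) + P(Running→Degraded)·P(Degraded→Degraded) + P(Running→Under Repair)·P(Under Repair→Degraded)
  = 0.38×0.28 + 0.28×0.4 + 0.34×0.36
  = 0.1064 + 0.1120 + 0.1224 = 0.3408

0.3408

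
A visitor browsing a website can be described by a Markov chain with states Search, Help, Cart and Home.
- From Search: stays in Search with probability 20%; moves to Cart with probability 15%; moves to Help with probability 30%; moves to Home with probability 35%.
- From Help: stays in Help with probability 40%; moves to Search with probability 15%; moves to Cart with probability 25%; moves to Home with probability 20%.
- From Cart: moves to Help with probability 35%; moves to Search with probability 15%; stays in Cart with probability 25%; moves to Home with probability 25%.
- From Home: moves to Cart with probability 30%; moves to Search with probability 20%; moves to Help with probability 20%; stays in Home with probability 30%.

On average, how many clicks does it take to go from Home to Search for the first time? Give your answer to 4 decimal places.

5.8348

Let t(s) be the expected number of clicks to first reach Search from state s, with t(Search) = 0. Conditioning on the first click:
t(Help) = 1 + 0.4·t(Help) + 0.25·t(Cart) + 0.2·t(Home)
t(Cart) = 1 + 0.35·t(Help) + 0.25·t(Cart) + 0.25·t(Home)
t(Home) = 1 + 0.2·t(Help) + 0.3·t(Cart) + 0.3·t(Home)
Solving: t(Help) = 6.1790, t(Cart) = 6.1618, t(Home) = 5.8348.
Expected clicks from Home to Search: 5.8348.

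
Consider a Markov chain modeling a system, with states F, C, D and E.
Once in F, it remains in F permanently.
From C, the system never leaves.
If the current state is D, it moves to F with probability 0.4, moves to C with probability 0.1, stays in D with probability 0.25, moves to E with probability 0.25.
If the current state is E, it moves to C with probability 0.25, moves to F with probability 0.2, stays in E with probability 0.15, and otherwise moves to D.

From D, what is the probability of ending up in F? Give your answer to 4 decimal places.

0.7256

Let h(s) be the probability of absorption at F starting from transient state s. Then h(F) = 1 and h(C) = 0. By first-step analysis:
h(D) = 0.4·1 + 0.1·0 + 0.25·h(D) + 0.25·h(E)
h(E) = 0.2·1 + 0.25·0 + 0.4·h(D) + 0.15·h(E)
Solving: h(D) = 0.7256, h(E) = 0.5767.
Starting from D, the probability is 0.7256.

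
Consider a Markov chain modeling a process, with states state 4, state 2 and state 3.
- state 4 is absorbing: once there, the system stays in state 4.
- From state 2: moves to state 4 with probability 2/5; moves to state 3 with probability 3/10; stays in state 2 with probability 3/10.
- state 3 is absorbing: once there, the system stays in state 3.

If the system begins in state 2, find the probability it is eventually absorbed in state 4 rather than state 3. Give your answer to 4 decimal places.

0.5714

Let h(s) be the probability of absorption at state 4 starting from transient state s. Then h(state 4) = 1 and h(state 3) = 0. By first-step analysis:
h(state 2) = 0.4·1 + 0.3·h(state 2) + 0.3·0
Solving: h(state 2) = 0.5714.
Starting from state 2, the probability is 0.5714.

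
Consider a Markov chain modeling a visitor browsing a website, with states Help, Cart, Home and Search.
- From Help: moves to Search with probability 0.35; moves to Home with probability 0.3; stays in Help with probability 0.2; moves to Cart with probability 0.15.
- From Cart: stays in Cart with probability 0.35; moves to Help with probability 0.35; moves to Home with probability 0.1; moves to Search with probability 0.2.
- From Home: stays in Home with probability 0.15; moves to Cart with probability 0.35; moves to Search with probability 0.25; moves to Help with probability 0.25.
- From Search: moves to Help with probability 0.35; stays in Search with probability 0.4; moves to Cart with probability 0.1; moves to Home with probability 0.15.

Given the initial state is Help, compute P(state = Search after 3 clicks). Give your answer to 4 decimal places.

Propagate the distribution vector 3 clicks from Help.
After 0 clicks: (1.0000, 0.0000, 0.0000, 0.0000)
After 1 click: (0.2000, 0.1500, 0.3000, 0.3500)
After 2 clicks: (0.2900, 0.2225, 0.1725, 0.3150)
After 3 clicks: (0.2893, 0.2133, 0.1824, 0.3151)
P(in Search after 3 clicks) = 0.3151

0.3151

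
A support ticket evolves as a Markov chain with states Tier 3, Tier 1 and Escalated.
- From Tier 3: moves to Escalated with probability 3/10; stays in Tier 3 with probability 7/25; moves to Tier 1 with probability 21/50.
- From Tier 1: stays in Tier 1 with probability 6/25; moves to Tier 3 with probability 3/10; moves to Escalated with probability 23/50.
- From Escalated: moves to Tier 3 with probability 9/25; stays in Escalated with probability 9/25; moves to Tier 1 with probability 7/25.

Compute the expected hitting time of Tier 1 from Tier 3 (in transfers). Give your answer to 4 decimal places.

Let t(s) be the expected number of transfers to first reach Tier 1 from state s, with t(Tier 1) = 0. Conditioning on the first transfer:
t(Tier 3) = 1 + 0.28·t(Tier 3) + 0.3·t(Escalated)
t(Escalated) = 1 + 0.36·t(Tier 3) + 0.36·t(Escalated)
Solving: t(Tier 3) = 2.6644, t(Escalated) = 3.0612.
Expected transfers from Tier 3 to Tier 1: 2.6644.

2.6644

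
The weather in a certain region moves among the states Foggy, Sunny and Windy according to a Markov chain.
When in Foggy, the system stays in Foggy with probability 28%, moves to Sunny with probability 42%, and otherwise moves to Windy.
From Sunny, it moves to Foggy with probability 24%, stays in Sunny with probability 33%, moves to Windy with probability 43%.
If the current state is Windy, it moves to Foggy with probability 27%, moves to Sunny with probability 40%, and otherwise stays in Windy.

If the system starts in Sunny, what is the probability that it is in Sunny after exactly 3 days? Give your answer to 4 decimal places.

0.3785

Propagate the distribution vector 3 days from Sunny.
After 0 days: (0.0000, 1.0000, 0.0000)
After 1 day: (0.2400, 0.3300, 0.4300)
After 2 days: (0.2625, 0.3817, 0.3558)
After 3 days: (0.2612, 0.3785, 0.3603)
P(in Sunny after 3 days) = 0.3785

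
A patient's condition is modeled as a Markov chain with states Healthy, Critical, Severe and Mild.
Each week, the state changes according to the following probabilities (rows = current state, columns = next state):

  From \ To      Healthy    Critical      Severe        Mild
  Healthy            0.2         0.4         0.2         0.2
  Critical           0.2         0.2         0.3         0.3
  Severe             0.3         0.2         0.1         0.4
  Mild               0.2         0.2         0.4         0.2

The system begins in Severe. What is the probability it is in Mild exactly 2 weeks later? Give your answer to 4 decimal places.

Propagate the distribution vector 2 weeks from Severe.
After 0 weeks: (0.0000, 0.0000, 1.0000, 0.0000)
After 1 week: (0.3000, 0.2000, 0.1000, 0.4000)
After 2 weeks: (0.2100, 0.2600, 0.2900, 0.2400)
P(in Mild after 2 weeks) = 0.2400

0.2400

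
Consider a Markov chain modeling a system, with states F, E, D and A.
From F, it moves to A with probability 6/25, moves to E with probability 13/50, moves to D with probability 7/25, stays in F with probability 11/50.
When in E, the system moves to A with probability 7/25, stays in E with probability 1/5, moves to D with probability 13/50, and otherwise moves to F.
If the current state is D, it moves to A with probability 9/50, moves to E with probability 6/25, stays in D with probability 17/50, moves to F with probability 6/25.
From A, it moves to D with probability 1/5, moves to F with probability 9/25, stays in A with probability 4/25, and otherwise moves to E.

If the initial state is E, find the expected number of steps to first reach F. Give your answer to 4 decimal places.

Let t(s) be the expected number of steps to first reach F from state s, with t(F) = 0. Conditioning on the first step:
t(E) = 1 + 0.2·t(E) + 0.26·t(D) + 0.28·t(A)
t(D) = 1 + 0.24·t(E) + 0.34·t(D) + 0.18·t(A)
t(A) = 1 + 0.28·t(E) + 0.2·t(D) + 0.16·t(A)
Solving: t(E) = 3.6068, t(D) = 3.7209, t(A) = 3.2787.
Expected steps from E to F: 3.6068.

3.6068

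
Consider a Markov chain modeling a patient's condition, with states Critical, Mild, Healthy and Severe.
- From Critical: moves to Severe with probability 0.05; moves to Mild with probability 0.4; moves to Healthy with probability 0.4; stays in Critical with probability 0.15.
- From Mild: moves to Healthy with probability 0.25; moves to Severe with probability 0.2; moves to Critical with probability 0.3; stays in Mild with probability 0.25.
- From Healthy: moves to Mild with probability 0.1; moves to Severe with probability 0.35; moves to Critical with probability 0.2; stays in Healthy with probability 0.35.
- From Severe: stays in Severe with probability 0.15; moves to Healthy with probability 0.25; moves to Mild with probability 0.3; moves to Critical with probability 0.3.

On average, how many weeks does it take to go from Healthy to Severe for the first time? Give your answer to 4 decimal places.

3.8655

Let t(s) be the expected number of weeks to first reach Severe from state s, with t(Severe) = 0. Conditioning on the first week:
t(Critical) = 1 + 0.15·t(Critical) + 0.4·t(Mild) + 0.4·t(Healthy)
t(Mild) = 1 + 0.3·t(Critical) + 0.25·t(Mild) + 0.25·t(Healthy)
t(Healthy) = 1 + 0.2·t(Critical) + 0.1·t(Mild) + 0.35·t(Healthy)
Solving: t(Critical) = 5.2101, t(Mild) = 4.7059, t(Healthy) = 3.8655.
Expected weeks from Healthy to Severe: 3.8655.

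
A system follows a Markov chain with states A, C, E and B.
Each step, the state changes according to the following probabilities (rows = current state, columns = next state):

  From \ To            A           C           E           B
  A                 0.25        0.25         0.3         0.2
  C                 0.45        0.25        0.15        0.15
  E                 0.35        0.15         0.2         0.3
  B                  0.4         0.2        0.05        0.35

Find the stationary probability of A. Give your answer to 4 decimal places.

0.3492

Let the stationary distribution be π with π = πP and π_1 + π_2 + π_3 + π_4 = 1.
π_1 = 0.25·π_1 + 0.45·π_2 + 0.35·π_3 + 0.4·π_4
π_2 = 0.25·π_1 + 0.25·π_2 + 0.15·π_3 + 0.2·π_4
π_3 = 0.3·π_1 + 0.15·π_2 + 0.2·π_3 + 0.05·π_4
Solving with the normalization constraint gives π = (0.3492, 0.2190, 0.1873, 0.2444).
So the stationary probability of A is 0.3492.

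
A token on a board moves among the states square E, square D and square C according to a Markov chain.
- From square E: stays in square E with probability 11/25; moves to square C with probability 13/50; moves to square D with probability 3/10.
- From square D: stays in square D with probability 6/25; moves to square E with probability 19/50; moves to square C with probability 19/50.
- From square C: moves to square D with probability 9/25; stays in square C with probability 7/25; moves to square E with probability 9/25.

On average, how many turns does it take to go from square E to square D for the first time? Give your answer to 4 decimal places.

Let t(s) be the expected number of turns to first reach square D from state s, with t(square D) = 0. Conditioning on the first turn:
t(square E) = 1 + 0.44·t(square E) + 0.26·t(square C)
t(square C) = 1 + 0.36·t(square E) + 0.28·t(square C)
Solving: t(square E) = 3.1654, t(square C) = 2.9716.
Expected turns from square E to square D: 3.1654.

3.1654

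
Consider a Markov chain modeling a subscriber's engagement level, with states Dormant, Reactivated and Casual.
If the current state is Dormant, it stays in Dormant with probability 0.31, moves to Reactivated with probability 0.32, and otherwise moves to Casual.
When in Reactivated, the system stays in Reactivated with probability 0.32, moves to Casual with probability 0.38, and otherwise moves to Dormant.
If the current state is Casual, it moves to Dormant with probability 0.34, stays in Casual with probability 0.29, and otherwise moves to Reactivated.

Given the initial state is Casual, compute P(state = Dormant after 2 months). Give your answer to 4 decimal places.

Sum over the intermediate state after 1 month:
P = P(Casual→Dormant)·P(Dormant→Dormant) + P(Casual→Reactivated)·P(Reactivated→Dormant) + P(Casual→Casual)·P(Casual→Dormant)
  = 0.34×0.31 + 0.37×0.3 + 0.29×0.34
  = 0.1054 + 0.1110 + 0.0986 = 0.3150

0.3150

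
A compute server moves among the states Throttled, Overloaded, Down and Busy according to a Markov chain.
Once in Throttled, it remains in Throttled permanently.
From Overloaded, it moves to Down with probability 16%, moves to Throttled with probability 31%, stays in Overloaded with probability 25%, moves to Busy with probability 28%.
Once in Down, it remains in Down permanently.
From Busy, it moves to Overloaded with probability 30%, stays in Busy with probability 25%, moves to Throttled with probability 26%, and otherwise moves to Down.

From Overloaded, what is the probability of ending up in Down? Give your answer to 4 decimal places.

0.3620

Let h(s) be the probability of absorption at Down starting from transient state s. Then h(Down) = 1 and h(Throttled) = 0. By first-step analysis:
h(Overloaded) = 0.31·0 + 0.25·h(Overloaded) + 0.16·1 + 0.28·h(Busy)
h(Busy) = 0.26·0 + 0.3·h(Overloaded) + 0.19·1 + 0.25·h(Busy)
Solving: h(Overloaded) = 0.3620, h(Busy) = 0.3981.
Starting from Overloaded, the probability is 0.3620.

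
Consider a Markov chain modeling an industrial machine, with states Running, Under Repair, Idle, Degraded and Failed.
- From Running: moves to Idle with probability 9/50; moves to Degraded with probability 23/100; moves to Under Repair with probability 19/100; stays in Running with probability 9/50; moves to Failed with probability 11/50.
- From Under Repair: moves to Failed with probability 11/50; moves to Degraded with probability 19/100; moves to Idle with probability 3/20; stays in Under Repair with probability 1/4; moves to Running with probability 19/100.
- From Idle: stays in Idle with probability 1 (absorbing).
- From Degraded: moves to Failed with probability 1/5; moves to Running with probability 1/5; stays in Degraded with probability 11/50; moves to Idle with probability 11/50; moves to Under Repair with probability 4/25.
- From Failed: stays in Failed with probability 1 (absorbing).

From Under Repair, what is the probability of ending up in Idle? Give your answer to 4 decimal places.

0.4404

Let h(s) be the probability of absorption at Idle starting from transient state s. Then h(Idle) = 1 and h(Failed) = 0. By first-step analysis:
h(Running) = 0.18·h(Running) + 0.19·h(Under Repair) + 0.18·1 + 0.23·h(Degraded) + 0.22·0
h(Under Repair) = 0.19·h(Running) + 0.25·h(Under Repair) + 0.15·1 + 0.19·h(Degraded) + 0.22·0
h(Degraded) = 0.2·h(Running) + 0.16·h(Under Repair) + 0.22·1 + 0.22·h(Degraded) + 0.2·0
Solving: h(Running) = 0.4590, h(Under Repair) = 0.4404, h(Degraded) = 0.4901.
Starting from Under Repair, the probability is 0.4404.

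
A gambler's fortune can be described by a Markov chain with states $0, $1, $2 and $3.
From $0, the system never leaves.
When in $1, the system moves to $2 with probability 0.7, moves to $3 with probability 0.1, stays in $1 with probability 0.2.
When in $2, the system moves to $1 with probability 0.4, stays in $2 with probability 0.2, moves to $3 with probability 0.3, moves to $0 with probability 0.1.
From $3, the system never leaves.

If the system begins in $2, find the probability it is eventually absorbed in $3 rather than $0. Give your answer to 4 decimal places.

Let h(s) be the probability of absorption at $3 starting from transient state s. Then h($3) = 1 and h($0) = 0. By first-step analysis:
h($1) = 0.2·h($1) + 0.7·h($2) + 0.1·1
h($2) = 0.1·0 + 0.4·h($1) + 0.2·h($2) + 0.3·1
Solving: h($1) = 0.8056, h($2) = 0.7778.
Starting from $2, the probability is 0.7778.

0.7778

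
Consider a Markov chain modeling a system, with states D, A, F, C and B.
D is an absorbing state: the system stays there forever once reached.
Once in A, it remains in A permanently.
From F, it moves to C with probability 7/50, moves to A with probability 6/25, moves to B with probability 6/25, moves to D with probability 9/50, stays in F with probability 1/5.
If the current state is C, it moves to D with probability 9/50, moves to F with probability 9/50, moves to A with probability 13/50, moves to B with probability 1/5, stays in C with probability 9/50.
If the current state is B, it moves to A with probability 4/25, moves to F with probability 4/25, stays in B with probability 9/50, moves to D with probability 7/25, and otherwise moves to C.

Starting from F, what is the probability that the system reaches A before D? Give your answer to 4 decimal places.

0.5276

Let h(s) be the probability of absorption at A starting from transient state s. Then h(A) = 1 and h(D) = 0. By first-step analysis:
h(F) = 0.18·0 + 0.24·1 + 0.2·h(F) + 0.14·h(C) + 0.24·h(B)
h(C) = 0.18·0 + 0.26·1 + 0.18·h(F) + 0.18·h(C) + 0.2·h(B)
h(B) = 0.28·0 + 0.16·1 + 0.16·h(F) + 0.22·h(C) + 0.18·h(B)
Solving: h(F) = 0.5276, h(C) = 0.5410, h(B) = 0.4432.
Starting from F, the probability is 0.5276.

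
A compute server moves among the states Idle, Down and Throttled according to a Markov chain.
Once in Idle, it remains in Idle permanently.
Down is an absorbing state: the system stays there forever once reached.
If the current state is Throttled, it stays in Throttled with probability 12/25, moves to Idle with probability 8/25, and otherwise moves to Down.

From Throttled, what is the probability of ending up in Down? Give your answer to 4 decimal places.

Let h(s) be the probability of absorption at Down starting from transient state s. Then h(Down) = 1 and h(Idle) = 0. By first-step analysis:
h(Throttled) = 0.32·0 + 0.2·1 + 0.48·h(Throttled)
Solving: h(Throttled) = 0.3846.
Starting from Throttled, the probability is 0.3846.

0.3846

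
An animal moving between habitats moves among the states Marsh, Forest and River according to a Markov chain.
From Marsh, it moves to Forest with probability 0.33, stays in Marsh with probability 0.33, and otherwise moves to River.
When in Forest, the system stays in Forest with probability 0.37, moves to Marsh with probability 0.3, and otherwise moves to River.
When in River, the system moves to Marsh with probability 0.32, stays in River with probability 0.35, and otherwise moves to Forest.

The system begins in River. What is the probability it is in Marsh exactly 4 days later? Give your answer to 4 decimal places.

0.3163

Propagate the distribution vector 4 days from River.
After 0 days: (0.0000, 0.0000, 1.0000)
After 1 day: (0.3200, 0.3300, 0.3500)
After 2 days: (0.3166, 0.3432, 0.3402)
After 3 days: (0.3163, 0.3437, 0.3400)
After 4 days: (0.3163, 0.3437, 0.3400)
P(in Marsh after 4 days) = 0.3163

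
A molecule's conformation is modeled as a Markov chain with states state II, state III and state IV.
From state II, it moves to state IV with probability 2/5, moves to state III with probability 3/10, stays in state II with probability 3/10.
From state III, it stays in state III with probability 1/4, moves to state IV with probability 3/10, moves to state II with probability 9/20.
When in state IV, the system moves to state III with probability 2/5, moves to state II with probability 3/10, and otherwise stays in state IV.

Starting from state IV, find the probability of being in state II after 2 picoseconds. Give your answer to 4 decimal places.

Sum over the intermediate state after 1 picosecond:
P = P(state IV→state II)·P(state II→state II) + P(state IV→state III)·P(state III→state II) + P(state IV→state IV)·P(state IV→state II)
  = 0.3×0.3 + 0.4×0.45 + 0.3×0.3
  = 0.0900 + 0.1800 + 0.0900 = 0.3600

0.3600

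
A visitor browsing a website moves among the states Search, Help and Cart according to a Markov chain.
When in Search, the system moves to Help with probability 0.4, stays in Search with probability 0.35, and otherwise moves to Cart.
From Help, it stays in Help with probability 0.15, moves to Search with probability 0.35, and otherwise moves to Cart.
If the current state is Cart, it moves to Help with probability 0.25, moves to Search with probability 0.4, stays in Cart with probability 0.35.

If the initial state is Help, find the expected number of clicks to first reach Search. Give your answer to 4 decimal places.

Let t(s) be the expected number of clicks to first reach Search from state s, with t(Search) = 0. Conditioning on the first click:
t(Help) = 1 + 0.15·t(Help) + 0.5·t(Cart)
t(Cart) = 1 + 0.25·t(Help) + 0.35·t(Cart)
Solving: t(Help) = 2.6901, t(Cart) = 2.5731.
Expected clicks from Help to Search: 2.6901.

2.6901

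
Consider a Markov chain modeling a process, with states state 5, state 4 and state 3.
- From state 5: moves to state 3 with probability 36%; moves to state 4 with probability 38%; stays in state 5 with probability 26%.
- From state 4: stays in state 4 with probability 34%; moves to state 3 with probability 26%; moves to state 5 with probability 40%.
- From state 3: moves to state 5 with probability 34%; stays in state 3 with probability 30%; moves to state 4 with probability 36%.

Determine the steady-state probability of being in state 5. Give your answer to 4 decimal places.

Let the stationary distribution be π with π = πP and π_1 + π_2 + π_3 = 1.
π_1 = 0.26·π_1 + 0.4·π_2 + 0.34·π_3
π_2 = 0.38·π_1 + 0.34·π_2 + 0.36·π_3
Solving with the normalization constraint gives π = (0.3348, 0.3595, 0.3057).
So the stationary probability of state 5 is 0.3348.

0.3348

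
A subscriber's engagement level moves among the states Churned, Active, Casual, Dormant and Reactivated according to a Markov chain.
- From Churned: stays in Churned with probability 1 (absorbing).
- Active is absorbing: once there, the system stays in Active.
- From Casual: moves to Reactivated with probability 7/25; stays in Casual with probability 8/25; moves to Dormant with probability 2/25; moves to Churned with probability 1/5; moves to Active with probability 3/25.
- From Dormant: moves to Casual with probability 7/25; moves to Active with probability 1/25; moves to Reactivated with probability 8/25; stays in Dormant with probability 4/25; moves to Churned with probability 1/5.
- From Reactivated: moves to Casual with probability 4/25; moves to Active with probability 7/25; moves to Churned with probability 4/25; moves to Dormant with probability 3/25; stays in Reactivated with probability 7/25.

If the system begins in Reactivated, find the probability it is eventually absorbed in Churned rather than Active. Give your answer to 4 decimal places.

0.4413

Let h(s) be the probability of absorption at Churned starting from transient state s. Then h(Churned) = 1 and h(Active) = 0. By first-step analysis:
h(Casual) = 0.2·1 + 0.12·0 + 0.32·h(Casual) + 0.08·h(Dormant) + 0.28·h(Reactivated)
h(Dormant) = 0.2·1 + 0.04·0 + 0.28·h(Casual) + 0.16·h(Dormant) + 0.32·h(Reactivated)
h(Reactivated) = 0.16·1 + 0.28·0 + 0.16·h(Casual) + 0.12·h(Dormant) + 0.28·h(Reactivated)
Solving: h(Casual) = 0.5450, h(Dormant) = 0.5879, h(Reactivated) = 0.4413.
Starting from Reactivated, the probability is 0.4413.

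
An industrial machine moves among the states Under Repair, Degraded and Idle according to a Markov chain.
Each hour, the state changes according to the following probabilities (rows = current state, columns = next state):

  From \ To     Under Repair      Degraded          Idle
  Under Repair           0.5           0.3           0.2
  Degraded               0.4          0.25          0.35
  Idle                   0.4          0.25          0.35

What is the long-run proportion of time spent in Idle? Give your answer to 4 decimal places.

0.2833

Let the stationary distribution be π with π = πP and π_1 + π_2 + π_3 = 1.
π_1 = 0.5·π_1 + 0.4·π_2 + 0.4·π_3
π_2 = 0.3·π_1 + 0.25·π_2 + 0.25·π_3
Solving with the normalization constraint gives π = (0.4444, 0.2722, 0.2833).
So the stationary probability of Idle is 0.2833.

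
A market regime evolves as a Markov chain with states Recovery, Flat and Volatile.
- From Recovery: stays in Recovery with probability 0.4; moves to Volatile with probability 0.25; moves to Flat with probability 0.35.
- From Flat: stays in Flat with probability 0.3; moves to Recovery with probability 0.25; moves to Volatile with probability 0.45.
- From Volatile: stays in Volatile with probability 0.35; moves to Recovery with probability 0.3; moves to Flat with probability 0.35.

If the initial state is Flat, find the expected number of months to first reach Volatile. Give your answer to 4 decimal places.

2.5564

Let t(s) be the expected number of months to first reach Volatile from state s, with t(Volatile) = 0. Conditioning on the first month:
t(Recovery) = 1 + 0.4·t(Recovery) + 0.35·t(Flat)
t(Flat) = 1 + 0.25·t(Recovery) + 0.3·t(Flat)
Solving: t(Recovery) = 3.1579, t(Flat) = 2.5564.
Expected months from Flat to Volatile: 2.5564.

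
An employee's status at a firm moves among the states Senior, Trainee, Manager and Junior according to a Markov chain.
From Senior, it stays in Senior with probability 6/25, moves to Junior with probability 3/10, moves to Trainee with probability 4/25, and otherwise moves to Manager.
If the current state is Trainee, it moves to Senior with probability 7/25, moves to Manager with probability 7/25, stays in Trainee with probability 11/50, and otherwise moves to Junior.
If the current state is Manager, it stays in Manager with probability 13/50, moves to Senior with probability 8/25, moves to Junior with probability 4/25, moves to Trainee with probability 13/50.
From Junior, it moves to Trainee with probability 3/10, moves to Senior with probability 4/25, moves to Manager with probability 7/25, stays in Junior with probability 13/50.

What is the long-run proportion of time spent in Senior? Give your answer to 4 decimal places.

0.2531

Let the stationary distribution be π with π = πP and π_1 + π_2 + π_3 + π_4 = 1.
π_1 = 0.24·π_1 + 0.28·π_2 + 0.32·π_3 + 0.16·π_4
π_2 = 0.16·π_1 + 0.22·π_2 + 0.26·π_3 + 0.3·π_4
π_3 = 0.3·π_1 + 0.28·π_2 + 0.26·π_3 + 0.28·π_4
Solving with the normalization constraint gives π = (0.2531, 0.2346, 0.2795, 0.2328).
So the stationary probability of Senior is 0.2531.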